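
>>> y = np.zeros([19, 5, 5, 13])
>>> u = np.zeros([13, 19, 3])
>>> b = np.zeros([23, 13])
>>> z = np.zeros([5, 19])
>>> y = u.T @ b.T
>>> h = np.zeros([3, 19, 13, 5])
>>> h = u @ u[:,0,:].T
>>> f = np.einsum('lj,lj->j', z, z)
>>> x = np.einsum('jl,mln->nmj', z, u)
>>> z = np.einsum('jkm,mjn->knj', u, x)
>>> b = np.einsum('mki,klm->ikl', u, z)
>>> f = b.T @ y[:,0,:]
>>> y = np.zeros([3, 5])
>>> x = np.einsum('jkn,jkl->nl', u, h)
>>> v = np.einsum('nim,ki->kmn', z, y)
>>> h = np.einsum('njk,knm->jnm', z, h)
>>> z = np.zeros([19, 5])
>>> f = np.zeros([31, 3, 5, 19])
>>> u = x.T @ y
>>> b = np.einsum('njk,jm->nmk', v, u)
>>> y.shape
(3, 5)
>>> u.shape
(13, 5)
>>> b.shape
(3, 5, 19)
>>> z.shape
(19, 5)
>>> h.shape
(5, 19, 13)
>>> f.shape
(31, 3, 5, 19)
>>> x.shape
(3, 13)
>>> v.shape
(3, 13, 19)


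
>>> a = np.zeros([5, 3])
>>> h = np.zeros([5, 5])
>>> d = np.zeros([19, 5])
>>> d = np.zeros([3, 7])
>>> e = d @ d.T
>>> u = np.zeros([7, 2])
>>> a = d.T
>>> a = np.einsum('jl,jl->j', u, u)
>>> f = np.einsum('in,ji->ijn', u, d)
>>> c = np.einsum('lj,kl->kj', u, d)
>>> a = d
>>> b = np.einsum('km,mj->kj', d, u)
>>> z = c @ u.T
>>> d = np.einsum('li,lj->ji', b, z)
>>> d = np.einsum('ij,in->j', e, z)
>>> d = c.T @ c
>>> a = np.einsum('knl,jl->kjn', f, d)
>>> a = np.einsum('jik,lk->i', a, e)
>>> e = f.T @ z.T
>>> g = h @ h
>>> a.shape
(2,)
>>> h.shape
(5, 5)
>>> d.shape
(2, 2)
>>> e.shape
(2, 3, 3)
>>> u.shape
(7, 2)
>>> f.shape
(7, 3, 2)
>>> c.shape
(3, 2)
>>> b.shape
(3, 2)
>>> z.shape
(3, 7)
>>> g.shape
(5, 5)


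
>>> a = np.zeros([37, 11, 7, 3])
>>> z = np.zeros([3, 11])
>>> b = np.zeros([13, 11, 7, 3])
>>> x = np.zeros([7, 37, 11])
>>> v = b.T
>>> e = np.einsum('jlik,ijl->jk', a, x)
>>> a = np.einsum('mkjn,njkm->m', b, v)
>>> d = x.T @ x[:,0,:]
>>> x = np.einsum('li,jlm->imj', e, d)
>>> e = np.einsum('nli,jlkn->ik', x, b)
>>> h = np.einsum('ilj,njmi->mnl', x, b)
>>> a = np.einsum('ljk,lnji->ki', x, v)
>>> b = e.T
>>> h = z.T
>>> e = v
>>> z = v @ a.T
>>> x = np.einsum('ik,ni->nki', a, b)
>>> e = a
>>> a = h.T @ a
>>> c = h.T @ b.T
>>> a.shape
(3, 13)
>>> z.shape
(3, 7, 11, 11)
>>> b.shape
(7, 11)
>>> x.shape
(7, 13, 11)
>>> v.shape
(3, 7, 11, 13)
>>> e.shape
(11, 13)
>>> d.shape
(11, 37, 11)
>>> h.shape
(11, 3)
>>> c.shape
(3, 7)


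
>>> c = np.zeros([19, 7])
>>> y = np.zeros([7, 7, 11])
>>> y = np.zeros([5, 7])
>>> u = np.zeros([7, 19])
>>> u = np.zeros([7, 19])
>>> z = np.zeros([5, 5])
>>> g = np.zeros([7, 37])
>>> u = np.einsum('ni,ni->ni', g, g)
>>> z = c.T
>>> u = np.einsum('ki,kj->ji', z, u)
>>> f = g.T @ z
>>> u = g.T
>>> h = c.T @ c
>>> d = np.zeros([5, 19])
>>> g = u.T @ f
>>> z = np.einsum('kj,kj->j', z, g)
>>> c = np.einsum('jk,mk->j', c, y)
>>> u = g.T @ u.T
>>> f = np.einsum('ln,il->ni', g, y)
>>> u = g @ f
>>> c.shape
(19,)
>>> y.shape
(5, 7)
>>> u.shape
(7, 5)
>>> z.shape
(19,)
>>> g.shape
(7, 19)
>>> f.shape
(19, 5)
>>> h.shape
(7, 7)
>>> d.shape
(5, 19)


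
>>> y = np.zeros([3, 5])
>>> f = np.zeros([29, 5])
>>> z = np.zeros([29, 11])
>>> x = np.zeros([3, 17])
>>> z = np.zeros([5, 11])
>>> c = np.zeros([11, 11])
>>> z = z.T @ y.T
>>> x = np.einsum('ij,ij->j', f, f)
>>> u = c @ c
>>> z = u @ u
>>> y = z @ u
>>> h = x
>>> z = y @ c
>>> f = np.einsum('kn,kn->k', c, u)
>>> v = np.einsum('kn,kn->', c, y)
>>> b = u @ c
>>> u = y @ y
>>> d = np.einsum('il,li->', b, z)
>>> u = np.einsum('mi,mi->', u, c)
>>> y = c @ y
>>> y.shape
(11, 11)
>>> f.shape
(11,)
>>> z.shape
(11, 11)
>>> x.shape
(5,)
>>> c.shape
(11, 11)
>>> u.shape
()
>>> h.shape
(5,)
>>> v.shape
()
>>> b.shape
(11, 11)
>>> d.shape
()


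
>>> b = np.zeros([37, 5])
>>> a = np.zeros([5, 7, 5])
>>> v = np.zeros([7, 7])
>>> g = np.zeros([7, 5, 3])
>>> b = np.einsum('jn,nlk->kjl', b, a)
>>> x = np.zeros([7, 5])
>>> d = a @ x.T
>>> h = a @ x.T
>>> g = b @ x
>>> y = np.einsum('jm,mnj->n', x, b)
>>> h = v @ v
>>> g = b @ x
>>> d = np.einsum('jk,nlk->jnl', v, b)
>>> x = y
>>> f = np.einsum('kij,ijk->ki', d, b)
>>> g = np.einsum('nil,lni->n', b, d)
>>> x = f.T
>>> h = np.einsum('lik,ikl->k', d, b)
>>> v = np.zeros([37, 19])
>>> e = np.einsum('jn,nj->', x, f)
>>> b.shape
(5, 37, 7)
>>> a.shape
(5, 7, 5)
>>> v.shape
(37, 19)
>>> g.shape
(5,)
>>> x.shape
(5, 7)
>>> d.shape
(7, 5, 37)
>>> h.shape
(37,)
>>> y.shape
(37,)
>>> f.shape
(7, 5)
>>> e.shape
()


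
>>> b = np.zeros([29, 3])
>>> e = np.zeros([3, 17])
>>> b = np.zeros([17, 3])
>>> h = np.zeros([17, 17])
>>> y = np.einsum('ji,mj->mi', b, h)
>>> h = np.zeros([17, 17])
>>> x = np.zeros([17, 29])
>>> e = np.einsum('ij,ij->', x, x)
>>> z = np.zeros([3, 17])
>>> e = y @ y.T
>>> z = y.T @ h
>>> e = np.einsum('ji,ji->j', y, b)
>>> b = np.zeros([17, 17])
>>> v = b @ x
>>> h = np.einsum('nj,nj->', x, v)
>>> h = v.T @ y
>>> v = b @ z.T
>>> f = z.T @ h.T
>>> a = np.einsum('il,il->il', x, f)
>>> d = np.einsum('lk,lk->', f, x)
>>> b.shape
(17, 17)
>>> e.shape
(17,)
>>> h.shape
(29, 3)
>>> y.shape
(17, 3)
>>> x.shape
(17, 29)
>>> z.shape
(3, 17)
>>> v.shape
(17, 3)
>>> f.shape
(17, 29)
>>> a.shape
(17, 29)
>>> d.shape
()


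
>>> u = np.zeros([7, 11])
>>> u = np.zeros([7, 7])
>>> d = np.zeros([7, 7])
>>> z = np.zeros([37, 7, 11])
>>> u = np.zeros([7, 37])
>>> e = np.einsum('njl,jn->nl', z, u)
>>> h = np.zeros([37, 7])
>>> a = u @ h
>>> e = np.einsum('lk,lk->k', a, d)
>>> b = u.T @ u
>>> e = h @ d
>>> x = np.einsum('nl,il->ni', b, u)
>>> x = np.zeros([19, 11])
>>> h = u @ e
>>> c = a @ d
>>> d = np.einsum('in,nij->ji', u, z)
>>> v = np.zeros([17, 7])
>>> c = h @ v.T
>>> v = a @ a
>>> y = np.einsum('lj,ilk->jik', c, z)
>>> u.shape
(7, 37)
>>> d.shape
(11, 7)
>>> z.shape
(37, 7, 11)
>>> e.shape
(37, 7)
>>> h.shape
(7, 7)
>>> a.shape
(7, 7)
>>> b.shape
(37, 37)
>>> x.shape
(19, 11)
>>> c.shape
(7, 17)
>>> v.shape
(7, 7)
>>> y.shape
(17, 37, 11)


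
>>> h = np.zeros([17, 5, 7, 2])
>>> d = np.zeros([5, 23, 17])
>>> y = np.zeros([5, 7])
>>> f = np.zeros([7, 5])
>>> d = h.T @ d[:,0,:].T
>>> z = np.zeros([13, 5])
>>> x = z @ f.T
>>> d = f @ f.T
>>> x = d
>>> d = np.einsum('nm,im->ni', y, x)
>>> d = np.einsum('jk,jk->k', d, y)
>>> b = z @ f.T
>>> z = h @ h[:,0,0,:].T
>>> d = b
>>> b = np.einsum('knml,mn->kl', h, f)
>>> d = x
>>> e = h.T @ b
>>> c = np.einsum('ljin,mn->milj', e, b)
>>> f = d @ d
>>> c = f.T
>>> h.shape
(17, 5, 7, 2)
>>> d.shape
(7, 7)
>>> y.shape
(5, 7)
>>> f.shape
(7, 7)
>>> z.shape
(17, 5, 7, 17)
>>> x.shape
(7, 7)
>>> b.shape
(17, 2)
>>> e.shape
(2, 7, 5, 2)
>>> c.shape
(7, 7)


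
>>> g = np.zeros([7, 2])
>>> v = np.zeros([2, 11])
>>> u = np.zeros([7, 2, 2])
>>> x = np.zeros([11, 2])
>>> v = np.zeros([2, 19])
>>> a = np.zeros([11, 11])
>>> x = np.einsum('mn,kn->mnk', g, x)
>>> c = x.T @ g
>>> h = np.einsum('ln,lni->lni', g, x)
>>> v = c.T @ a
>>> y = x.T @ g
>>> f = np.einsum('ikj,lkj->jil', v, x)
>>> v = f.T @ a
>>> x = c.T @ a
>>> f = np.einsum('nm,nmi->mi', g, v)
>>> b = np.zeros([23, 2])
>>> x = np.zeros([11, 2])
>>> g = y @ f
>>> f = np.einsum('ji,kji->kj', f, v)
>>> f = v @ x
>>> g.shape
(11, 2, 11)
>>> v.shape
(7, 2, 11)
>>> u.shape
(7, 2, 2)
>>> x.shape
(11, 2)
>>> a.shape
(11, 11)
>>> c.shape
(11, 2, 2)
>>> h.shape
(7, 2, 11)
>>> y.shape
(11, 2, 2)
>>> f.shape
(7, 2, 2)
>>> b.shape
(23, 2)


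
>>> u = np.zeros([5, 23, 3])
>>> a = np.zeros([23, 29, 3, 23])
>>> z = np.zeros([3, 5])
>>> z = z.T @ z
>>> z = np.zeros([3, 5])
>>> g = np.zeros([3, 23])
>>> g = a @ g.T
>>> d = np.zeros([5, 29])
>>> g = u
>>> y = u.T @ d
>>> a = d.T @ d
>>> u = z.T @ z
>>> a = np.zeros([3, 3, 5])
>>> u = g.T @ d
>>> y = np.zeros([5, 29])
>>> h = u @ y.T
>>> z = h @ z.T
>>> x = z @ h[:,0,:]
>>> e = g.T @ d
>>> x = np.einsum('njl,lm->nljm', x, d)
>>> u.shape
(3, 23, 29)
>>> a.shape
(3, 3, 5)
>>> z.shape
(3, 23, 3)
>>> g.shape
(5, 23, 3)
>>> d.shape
(5, 29)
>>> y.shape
(5, 29)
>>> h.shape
(3, 23, 5)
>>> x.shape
(3, 5, 23, 29)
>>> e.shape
(3, 23, 29)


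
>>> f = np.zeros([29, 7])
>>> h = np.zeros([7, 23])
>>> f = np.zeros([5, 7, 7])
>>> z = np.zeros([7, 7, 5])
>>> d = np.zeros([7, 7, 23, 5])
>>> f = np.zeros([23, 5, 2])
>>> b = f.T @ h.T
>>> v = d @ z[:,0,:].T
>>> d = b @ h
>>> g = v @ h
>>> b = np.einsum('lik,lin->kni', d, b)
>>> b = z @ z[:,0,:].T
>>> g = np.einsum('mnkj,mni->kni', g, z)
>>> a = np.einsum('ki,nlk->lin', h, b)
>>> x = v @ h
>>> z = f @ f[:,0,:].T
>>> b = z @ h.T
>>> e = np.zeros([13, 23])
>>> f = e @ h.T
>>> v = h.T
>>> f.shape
(13, 7)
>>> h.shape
(7, 23)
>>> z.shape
(23, 5, 23)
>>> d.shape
(2, 5, 23)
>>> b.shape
(23, 5, 7)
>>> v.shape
(23, 7)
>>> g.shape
(23, 7, 5)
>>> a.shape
(7, 23, 7)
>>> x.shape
(7, 7, 23, 23)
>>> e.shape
(13, 23)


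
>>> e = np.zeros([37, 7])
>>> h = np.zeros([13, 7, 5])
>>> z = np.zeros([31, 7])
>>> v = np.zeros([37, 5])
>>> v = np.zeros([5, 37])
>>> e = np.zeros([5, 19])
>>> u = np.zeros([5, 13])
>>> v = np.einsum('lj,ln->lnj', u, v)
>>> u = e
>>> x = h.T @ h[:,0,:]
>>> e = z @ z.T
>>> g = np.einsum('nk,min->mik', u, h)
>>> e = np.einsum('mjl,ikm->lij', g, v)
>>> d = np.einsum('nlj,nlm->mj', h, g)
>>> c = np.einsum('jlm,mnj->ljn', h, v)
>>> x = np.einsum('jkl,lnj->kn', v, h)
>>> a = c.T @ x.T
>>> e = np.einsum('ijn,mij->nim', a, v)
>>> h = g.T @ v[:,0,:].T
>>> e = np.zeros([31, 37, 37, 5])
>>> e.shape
(31, 37, 37, 5)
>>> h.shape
(19, 7, 5)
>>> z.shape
(31, 7)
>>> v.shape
(5, 37, 13)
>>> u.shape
(5, 19)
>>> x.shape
(37, 7)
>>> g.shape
(13, 7, 19)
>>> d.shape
(19, 5)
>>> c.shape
(7, 13, 37)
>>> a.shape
(37, 13, 37)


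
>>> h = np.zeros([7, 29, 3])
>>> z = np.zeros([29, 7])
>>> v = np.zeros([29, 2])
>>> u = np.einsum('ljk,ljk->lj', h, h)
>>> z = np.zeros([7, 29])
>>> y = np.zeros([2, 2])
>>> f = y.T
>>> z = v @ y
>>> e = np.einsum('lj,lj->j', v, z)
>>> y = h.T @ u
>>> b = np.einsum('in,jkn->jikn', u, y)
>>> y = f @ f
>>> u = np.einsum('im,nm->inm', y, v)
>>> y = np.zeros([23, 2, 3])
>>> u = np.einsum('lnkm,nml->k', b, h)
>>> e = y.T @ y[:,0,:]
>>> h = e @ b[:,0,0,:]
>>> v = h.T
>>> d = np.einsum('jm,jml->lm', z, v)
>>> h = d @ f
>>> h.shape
(3, 2)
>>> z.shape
(29, 2)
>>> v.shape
(29, 2, 3)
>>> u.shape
(29,)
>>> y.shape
(23, 2, 3)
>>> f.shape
(2, 2)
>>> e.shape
(3, 2, 3)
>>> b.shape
(3, 7, 29, 29)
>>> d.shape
(3, 2)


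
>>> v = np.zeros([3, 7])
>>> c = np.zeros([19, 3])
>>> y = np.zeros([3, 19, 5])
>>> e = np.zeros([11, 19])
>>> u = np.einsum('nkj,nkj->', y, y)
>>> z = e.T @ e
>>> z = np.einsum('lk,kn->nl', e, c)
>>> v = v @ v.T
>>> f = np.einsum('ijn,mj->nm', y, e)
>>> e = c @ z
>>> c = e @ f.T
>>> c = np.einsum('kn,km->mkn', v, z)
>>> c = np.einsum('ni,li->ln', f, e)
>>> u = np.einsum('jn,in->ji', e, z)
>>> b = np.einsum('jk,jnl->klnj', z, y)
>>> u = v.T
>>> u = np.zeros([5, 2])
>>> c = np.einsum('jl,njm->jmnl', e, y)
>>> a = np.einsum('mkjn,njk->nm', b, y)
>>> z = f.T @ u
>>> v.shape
(3, 3)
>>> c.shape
(19, 5, 3, 11)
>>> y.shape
(3, 19, 5)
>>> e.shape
(19, 11)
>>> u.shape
(5, 2)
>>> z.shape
(11, 2)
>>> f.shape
(5, 11)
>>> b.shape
(11, 5, 19, 3)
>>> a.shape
(3, 11)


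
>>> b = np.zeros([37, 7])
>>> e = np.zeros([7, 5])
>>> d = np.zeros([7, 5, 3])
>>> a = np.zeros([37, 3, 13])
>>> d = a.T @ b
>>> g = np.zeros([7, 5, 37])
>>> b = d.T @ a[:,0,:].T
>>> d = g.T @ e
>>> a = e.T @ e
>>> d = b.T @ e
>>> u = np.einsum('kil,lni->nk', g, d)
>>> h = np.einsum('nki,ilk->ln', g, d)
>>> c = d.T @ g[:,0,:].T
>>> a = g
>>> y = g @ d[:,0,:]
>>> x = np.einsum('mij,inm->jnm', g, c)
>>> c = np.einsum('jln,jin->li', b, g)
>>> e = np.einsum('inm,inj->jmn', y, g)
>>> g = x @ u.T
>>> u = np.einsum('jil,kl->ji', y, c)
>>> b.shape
(7, 3, 37)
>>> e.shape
(37, 5, 5)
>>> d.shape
(37, 3, 5)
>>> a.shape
(7, 5, 37)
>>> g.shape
(37, 3, 3)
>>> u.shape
(7, 5)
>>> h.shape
(3, 7)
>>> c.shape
(3, 5)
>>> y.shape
(7, 5, 5)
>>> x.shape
(37, 3, 7)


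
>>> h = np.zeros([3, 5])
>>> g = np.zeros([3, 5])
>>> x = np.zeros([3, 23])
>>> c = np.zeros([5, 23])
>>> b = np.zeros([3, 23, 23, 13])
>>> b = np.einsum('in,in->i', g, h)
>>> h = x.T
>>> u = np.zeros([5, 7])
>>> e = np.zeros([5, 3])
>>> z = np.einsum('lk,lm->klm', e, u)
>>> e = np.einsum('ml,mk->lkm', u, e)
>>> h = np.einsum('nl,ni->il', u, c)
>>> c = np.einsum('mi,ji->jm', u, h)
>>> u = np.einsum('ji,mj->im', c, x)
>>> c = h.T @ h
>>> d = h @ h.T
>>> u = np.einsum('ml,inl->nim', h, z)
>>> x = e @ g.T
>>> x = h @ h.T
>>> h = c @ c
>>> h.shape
(7, 7)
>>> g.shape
(3, 5)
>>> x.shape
(23, 23)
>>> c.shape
(7, 7)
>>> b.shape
(3,)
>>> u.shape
(5, 3, 23)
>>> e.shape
(7, 3, 5)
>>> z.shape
(3, 5, 7)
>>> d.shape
(23, 23)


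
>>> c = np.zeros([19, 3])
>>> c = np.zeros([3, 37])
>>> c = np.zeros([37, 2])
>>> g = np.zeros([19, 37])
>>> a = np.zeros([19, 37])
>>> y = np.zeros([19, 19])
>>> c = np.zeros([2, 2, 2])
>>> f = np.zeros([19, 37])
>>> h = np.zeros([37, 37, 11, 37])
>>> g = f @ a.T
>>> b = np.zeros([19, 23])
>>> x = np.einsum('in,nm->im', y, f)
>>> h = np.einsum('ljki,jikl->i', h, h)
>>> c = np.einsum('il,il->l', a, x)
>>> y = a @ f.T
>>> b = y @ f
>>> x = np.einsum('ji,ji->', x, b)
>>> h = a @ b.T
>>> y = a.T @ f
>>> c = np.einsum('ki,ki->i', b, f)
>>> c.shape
(37,)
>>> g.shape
(19, 19)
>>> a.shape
(19, 37)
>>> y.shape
(37, 37)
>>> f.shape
(19, 37)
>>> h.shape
(19, 19)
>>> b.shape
(19, 37)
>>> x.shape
()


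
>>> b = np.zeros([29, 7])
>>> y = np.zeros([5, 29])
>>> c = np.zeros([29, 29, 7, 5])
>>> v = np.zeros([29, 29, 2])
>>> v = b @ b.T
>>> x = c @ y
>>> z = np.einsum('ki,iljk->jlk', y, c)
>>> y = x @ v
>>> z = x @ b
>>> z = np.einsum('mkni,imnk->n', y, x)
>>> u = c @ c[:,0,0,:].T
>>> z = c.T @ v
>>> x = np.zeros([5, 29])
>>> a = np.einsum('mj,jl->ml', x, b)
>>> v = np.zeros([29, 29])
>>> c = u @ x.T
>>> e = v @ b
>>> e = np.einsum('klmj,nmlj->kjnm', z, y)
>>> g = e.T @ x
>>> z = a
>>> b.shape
(29, 7)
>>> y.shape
(29, 29, 7, 29)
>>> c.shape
(29, 29, 7, 5)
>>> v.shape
(29, 29)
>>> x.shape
(5, 29)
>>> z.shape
(5, 7)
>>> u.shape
(29, 29, 7, 29)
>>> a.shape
(5, 7)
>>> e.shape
(5, 29, 29, 29)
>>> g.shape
(29, 29, 29, 29)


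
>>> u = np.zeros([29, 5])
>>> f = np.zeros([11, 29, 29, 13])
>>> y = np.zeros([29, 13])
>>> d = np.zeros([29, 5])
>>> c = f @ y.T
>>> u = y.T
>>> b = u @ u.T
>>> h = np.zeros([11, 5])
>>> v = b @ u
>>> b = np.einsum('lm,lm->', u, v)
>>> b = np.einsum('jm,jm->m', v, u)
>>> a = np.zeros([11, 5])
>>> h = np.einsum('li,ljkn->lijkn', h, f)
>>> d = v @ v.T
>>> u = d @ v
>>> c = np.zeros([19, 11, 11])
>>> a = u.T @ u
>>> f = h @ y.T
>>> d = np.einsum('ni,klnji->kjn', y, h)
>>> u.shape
(13, 29)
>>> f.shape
(11, 5, 29, 29, 29)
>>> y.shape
(29, 13)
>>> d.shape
(11, 29, 29)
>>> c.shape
(19, 11, 11)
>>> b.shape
(29,)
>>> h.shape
(11, 5, 29, 29, 13)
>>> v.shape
(13, 29)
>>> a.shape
(29, 29)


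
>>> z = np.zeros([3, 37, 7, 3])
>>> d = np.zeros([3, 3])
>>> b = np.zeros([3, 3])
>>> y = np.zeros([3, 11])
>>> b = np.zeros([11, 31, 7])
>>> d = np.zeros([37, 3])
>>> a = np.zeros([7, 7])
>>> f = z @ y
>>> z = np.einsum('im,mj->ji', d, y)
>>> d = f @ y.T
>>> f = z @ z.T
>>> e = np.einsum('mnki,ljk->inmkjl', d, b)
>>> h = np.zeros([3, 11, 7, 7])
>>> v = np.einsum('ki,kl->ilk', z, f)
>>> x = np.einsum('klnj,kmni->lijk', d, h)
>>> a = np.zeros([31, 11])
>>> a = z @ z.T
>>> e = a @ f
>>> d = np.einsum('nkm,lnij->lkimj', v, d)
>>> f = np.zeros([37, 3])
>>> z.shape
(11, 37)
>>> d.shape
(3, 11, 7, 11, 3)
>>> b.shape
(11, 31, 7)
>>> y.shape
(3, 11)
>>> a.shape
(11, 11)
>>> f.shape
(37, 3)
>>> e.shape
(11, 11)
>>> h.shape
(3, 11, 7, 7)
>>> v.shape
(37, 11, 11)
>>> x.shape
(37, 7, 3, 3)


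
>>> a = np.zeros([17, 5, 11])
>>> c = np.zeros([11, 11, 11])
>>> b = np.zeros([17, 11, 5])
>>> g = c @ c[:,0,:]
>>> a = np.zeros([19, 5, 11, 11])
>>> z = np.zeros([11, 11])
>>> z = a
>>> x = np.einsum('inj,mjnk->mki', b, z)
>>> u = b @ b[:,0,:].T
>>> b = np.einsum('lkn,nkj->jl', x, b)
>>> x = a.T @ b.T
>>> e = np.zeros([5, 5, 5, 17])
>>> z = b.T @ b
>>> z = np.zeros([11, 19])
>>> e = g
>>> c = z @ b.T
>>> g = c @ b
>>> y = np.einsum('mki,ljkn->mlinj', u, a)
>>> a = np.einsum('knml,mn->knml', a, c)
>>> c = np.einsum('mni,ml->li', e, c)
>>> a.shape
(19, 5, 11, 11)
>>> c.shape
(5, 11)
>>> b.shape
(5, 19)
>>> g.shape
(11, 19)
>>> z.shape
(11, 19)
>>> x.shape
(11, 11, 5, 5)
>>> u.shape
(17, 11, 17)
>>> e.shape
(11, 11, 11)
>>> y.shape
(17, 19, 17, 11, 5)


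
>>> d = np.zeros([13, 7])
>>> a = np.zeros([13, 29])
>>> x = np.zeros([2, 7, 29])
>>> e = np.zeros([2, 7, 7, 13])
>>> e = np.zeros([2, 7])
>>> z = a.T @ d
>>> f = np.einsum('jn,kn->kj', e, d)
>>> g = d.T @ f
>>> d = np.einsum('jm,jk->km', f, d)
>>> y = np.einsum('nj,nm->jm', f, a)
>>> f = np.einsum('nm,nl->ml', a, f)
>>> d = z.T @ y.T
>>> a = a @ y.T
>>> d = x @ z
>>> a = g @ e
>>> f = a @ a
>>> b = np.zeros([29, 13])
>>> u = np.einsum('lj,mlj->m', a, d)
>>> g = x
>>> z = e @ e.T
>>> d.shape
(2, 7, 7)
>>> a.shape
(7, 7)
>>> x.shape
(2, 7, 29)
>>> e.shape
(2, 7)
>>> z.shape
(2, 2)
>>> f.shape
(7, 7)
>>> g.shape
(2, 7, 29)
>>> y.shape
(2, 29)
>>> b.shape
(29, 13)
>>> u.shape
(2,)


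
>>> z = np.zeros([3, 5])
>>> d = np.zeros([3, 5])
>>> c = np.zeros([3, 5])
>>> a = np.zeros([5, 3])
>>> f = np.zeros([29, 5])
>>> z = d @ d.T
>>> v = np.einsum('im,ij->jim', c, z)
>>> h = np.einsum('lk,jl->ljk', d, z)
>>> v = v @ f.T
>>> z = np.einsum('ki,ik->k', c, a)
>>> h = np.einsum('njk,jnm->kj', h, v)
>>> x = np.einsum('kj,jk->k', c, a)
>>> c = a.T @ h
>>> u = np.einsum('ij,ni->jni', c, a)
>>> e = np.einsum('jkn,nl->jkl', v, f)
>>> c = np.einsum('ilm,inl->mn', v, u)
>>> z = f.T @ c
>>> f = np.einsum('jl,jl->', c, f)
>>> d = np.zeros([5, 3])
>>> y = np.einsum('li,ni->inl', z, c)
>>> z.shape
(5, 5)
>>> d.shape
(5, 3)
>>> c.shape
(29, 5)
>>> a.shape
(5, 3)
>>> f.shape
()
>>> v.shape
(3, 3, 29)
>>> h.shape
(5, 3)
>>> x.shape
(3,)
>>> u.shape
(3, 5, 3)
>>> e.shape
(3, 3, 5)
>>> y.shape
(5, 29, 5)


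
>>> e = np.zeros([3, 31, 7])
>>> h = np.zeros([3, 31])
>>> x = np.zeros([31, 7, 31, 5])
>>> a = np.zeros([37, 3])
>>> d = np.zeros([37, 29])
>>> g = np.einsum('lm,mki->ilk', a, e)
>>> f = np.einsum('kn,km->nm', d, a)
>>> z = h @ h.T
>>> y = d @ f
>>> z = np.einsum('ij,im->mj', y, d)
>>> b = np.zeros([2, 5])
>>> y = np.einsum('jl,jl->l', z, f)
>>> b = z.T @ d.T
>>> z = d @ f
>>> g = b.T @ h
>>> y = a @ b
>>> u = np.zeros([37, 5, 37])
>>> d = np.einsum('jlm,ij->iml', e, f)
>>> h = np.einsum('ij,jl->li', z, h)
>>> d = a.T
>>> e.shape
(3, 31, 7)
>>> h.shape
(31, 37)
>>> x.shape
(31, 7, 31, 5)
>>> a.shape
(37, 3)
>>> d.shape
(3, 37)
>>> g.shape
(37, 31)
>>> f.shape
(29, 3)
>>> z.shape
(37, 3)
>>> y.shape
(37, 37)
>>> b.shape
(3, 37)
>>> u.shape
(37, 5, 37)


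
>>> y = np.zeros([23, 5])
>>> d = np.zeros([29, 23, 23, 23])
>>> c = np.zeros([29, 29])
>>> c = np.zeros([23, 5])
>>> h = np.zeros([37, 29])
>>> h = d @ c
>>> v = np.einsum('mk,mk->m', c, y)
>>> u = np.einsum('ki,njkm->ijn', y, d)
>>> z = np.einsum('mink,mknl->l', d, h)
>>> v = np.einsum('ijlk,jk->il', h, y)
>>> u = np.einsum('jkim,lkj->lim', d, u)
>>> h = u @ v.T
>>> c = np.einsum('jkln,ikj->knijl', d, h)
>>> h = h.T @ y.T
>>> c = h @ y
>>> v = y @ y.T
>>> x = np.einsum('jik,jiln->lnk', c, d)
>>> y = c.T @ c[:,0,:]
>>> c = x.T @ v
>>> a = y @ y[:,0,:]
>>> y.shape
(5, 23, 5)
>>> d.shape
(29, 23, 23, 23)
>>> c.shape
(5, 23, 23)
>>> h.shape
(29, 23, 23)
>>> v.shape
(23, 23)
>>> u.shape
(5, 23, 23)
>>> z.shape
(5,)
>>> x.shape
(23, 23, 5)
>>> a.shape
(5, 23, 5)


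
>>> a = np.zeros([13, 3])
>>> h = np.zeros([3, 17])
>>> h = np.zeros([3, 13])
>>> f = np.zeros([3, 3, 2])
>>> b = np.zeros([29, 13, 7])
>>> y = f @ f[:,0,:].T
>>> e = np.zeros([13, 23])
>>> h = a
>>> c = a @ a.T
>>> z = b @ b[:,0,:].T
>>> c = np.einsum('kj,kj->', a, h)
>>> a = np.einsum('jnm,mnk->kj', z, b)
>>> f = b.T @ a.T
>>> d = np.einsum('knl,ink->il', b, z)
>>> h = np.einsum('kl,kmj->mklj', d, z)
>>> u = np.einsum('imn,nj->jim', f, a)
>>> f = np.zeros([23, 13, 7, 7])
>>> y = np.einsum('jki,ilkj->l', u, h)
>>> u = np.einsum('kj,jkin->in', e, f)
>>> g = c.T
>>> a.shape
(7, 29)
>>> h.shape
(13, 29, 7, 29)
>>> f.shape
(23, 13, 7, 7)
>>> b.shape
(29, 13, 7)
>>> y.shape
(29,)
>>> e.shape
(13, 23)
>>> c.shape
()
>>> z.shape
(29, 13, 29)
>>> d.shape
(29, 7)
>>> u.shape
(7, 7)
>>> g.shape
()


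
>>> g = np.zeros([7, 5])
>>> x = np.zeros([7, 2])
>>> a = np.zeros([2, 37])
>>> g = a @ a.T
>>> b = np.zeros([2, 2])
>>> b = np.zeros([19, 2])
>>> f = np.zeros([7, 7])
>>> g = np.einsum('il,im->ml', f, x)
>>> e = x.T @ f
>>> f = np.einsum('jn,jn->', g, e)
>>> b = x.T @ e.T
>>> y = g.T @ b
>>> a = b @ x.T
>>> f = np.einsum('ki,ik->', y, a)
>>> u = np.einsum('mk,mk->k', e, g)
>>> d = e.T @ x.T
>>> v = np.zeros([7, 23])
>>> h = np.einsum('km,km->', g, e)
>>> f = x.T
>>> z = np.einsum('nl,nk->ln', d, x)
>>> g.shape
(2, 7)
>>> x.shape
(7, 2)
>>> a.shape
(2, 7)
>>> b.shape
(2, 2)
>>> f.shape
(2, 7)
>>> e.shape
(2, 7)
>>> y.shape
(7, 2)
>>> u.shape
(7,)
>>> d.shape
(7, 7)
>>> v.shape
(7, 23)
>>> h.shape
()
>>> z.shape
(7, 7)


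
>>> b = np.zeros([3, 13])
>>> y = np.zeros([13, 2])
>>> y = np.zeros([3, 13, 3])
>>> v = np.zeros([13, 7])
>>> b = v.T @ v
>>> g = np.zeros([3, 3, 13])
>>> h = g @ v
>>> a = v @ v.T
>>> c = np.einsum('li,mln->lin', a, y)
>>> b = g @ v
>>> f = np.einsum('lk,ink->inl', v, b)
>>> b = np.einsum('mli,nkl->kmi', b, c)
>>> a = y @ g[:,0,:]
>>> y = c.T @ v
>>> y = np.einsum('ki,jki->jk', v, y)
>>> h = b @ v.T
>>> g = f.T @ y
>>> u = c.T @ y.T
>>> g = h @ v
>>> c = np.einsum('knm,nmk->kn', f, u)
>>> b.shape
(13, 3, 7)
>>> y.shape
(3, 13)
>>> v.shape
(13, 7)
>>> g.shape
(13, 3, 7)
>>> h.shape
(13, 3, 13)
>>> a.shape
(3, 13, 13)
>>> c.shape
(3, 3)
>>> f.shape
(3, 3, 13)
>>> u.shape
(3, 13, 3)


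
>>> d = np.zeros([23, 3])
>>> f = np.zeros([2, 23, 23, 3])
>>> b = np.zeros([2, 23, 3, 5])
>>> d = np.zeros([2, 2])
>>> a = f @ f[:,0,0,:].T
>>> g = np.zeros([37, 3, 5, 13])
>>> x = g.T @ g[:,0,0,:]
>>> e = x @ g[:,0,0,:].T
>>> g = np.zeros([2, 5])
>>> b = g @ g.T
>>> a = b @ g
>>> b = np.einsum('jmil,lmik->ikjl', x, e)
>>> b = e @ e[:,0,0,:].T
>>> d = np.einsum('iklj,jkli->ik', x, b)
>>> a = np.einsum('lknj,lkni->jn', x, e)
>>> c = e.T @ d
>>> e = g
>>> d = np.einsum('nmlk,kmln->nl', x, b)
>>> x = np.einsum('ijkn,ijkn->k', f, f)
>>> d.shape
(13, 3)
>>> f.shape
(2, 23, 23, 3)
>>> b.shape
(13, 5, 3, 13)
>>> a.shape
(13, 3)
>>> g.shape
(2, 5)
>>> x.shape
(23,)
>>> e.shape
(2, 5)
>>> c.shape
(37, 3, 5, 5)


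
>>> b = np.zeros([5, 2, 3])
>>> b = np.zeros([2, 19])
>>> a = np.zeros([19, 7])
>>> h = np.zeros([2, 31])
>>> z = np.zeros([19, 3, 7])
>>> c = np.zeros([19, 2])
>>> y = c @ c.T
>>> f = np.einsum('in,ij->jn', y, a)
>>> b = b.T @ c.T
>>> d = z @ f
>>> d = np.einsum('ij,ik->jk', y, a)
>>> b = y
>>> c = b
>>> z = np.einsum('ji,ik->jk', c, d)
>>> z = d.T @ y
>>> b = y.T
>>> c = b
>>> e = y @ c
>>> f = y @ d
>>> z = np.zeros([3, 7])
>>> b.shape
(19, 19)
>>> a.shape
(19, 7)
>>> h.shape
(2, 31)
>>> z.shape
(3, 7)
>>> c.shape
(19, 19)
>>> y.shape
(19, 19)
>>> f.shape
(19, 7)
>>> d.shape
(19, 7)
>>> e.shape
(19, 19)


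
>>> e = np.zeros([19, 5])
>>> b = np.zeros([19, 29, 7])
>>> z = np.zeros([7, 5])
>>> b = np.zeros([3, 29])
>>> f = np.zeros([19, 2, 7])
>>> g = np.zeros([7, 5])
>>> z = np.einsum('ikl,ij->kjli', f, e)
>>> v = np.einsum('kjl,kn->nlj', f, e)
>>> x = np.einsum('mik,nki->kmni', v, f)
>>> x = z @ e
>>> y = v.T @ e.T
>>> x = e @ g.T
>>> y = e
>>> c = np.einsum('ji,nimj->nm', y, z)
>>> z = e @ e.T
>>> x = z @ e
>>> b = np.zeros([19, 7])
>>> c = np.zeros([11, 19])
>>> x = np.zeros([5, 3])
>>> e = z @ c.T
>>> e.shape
(19, 11)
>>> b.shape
(19, 7)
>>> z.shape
(19, 19)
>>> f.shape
(19, 2, 7)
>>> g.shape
(7, 5)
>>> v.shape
(5, 7, 2)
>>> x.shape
(5, 3)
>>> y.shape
(19, 5)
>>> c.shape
(11, 19)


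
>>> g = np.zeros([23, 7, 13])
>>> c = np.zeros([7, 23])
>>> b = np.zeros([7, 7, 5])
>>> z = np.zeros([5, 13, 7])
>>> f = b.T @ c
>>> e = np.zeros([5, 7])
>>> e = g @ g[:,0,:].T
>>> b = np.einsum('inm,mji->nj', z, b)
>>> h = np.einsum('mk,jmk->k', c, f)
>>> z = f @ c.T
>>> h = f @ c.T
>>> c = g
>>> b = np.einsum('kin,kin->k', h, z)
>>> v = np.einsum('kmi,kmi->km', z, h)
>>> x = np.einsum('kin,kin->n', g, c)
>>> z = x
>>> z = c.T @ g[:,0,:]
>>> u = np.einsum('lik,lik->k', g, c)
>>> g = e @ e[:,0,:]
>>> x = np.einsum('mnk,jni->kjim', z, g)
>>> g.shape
(23, 7, 23)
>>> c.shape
(23, 7, 13)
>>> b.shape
(5,)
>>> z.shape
(13, 7, 13)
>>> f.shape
(5, 7, 23)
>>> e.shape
(23, 7, 23)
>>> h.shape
(5, 7, 7)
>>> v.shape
(5, 7)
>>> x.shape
(13, 23, 23, 13)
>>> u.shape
(13,)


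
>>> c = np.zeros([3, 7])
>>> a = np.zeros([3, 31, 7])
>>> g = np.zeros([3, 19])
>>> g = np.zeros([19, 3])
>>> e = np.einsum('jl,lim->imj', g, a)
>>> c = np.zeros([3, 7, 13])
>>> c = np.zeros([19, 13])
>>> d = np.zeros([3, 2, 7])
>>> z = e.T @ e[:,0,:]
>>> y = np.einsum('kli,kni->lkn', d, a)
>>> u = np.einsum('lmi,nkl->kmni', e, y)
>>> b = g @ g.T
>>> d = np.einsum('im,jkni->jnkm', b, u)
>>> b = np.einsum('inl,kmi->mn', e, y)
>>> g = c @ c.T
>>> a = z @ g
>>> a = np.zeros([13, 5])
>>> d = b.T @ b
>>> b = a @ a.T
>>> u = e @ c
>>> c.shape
(19, 13)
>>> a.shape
(13, 5)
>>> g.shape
(19, 19)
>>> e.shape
(31, 7, 19)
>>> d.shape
(7, 7)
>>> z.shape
(19, 7, 19)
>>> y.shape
(2, 3, 31)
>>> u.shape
(31, 7, 13)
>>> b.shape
(13, 13)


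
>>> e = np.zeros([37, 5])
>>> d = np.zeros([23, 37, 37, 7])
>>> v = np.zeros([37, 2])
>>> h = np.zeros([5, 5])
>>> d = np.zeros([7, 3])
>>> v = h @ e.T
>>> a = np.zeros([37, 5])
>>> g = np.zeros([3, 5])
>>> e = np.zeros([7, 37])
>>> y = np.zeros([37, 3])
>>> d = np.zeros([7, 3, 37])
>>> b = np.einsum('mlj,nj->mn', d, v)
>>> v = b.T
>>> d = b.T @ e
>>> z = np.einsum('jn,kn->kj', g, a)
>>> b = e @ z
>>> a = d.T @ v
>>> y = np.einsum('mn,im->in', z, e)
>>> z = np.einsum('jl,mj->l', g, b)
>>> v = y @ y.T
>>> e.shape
(7, 37)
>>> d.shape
(5, 37)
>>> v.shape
(7, 7)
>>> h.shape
(5, 5)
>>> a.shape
(37, 7)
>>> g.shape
(3, 5)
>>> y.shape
(7, 3)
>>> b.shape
(7, 3)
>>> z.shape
(5,)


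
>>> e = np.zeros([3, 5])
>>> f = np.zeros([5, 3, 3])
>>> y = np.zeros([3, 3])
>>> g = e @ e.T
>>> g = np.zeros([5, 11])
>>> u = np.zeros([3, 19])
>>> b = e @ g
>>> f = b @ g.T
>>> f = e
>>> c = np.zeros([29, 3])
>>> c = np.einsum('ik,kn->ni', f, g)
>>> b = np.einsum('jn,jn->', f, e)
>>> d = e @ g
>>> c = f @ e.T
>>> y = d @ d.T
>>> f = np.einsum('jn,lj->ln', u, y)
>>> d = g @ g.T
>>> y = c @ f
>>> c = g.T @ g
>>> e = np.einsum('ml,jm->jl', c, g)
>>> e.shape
(5, 11)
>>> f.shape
(3, 19)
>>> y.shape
(3, 19)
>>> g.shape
(5, 11)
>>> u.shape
(3, 19)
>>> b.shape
()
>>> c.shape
(11, 11)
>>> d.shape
(5, 5)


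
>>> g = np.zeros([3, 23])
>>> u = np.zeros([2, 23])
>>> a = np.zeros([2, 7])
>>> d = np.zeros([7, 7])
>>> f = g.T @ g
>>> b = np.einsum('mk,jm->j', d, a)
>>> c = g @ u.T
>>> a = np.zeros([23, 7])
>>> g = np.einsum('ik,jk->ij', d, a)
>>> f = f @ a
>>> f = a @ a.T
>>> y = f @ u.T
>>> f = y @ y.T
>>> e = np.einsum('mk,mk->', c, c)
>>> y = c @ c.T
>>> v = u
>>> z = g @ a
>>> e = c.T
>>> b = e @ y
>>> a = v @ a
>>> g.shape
(7, 23)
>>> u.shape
(2, 23)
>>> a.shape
(2, 7)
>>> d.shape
(7, 7)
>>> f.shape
(23, 23)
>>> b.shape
(2, 3)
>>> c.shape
(3, 2)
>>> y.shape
(3, 3)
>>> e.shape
(2, 3)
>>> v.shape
(2, 23)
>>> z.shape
(7, 7)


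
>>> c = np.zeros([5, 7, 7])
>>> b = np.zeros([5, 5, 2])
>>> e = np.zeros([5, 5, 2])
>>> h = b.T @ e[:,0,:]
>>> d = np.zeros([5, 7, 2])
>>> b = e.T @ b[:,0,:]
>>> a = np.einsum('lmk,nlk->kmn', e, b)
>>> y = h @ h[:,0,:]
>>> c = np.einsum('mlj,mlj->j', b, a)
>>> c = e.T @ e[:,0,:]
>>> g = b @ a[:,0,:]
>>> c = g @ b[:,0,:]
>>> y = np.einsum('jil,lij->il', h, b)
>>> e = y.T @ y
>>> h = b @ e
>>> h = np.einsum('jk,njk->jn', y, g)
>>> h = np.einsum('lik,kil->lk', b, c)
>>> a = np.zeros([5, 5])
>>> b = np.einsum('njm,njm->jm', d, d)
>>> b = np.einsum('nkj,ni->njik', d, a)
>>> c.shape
(2, 5, 2)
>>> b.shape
(5, 2, 5, 7)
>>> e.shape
(2, 2)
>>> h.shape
(2, 2)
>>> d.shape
(5, 7, 2)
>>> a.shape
(5, 5)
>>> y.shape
(5, 2)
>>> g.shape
(2, 5, 2)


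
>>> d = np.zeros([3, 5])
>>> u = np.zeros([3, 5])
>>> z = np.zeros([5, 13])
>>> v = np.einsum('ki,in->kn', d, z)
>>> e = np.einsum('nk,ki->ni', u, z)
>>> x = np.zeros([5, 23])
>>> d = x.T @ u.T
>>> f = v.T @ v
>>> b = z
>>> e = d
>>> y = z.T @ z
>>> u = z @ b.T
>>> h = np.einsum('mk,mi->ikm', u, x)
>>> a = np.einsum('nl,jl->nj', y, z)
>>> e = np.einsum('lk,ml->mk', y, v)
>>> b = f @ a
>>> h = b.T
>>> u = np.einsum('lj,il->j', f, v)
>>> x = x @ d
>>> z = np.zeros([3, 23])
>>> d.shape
(23, 3)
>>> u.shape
(13,)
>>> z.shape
(3, 23)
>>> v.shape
(3, 13)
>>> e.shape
(3, 13)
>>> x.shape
(5, 3)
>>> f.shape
(13, 13)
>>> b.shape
(13, 5)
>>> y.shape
(13, 13)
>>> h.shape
(5, 13)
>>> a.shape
(13, 5)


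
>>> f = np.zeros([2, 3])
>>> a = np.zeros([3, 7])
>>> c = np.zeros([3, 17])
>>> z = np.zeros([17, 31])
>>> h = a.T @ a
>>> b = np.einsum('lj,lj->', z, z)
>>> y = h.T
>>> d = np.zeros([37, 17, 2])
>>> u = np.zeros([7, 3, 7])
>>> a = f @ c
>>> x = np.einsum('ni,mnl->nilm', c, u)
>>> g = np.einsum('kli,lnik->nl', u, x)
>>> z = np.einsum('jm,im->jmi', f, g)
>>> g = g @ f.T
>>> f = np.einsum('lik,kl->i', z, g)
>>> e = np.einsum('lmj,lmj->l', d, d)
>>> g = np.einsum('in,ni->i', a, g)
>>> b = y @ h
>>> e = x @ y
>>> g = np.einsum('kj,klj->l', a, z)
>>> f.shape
(3,)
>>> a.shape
(2, 17)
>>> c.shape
(3, 17)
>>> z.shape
(2, 3, 17)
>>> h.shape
(7, 7)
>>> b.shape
(7, 7)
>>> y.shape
(7, 7)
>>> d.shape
(37, 17, 2)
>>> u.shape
(7, 3, 7)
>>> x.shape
(3, 17, 7, 7)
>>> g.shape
(3,)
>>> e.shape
(3, 17, 7, 7)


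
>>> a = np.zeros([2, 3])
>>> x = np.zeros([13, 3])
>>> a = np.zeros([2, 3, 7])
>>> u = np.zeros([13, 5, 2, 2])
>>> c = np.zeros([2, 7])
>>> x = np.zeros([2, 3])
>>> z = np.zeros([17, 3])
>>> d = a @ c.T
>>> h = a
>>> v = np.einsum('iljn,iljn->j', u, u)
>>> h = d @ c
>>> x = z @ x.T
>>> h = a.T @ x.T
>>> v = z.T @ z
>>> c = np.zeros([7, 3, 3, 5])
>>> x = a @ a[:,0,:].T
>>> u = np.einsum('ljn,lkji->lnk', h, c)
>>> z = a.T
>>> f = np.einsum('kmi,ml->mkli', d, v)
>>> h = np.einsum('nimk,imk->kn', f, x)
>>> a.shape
(2, 3, 7)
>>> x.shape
(2, 3, 2)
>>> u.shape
(7, 17, 3)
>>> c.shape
(7, 3, 3, 5)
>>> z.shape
(7, 3, 2)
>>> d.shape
(2, 3, 2)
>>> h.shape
(2, 3)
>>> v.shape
(3, 3)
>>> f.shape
(3, 2, 3, 2)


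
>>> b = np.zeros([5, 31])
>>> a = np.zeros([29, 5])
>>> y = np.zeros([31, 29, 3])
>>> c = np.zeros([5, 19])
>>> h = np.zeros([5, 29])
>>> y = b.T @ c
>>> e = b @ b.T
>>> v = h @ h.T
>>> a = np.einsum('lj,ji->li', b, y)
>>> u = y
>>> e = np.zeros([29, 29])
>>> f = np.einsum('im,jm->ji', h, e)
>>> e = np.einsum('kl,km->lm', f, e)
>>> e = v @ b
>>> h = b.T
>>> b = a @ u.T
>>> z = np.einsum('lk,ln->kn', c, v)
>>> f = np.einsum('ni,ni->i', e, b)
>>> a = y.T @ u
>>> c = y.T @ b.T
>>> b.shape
(5, 31)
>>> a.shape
(19, 19)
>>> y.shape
(31, 19)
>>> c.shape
(19, 5)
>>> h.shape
(31, 5)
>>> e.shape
(5, 31)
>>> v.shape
(5, 5)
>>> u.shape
(31, 19)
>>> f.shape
(31,)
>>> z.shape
(19, 5)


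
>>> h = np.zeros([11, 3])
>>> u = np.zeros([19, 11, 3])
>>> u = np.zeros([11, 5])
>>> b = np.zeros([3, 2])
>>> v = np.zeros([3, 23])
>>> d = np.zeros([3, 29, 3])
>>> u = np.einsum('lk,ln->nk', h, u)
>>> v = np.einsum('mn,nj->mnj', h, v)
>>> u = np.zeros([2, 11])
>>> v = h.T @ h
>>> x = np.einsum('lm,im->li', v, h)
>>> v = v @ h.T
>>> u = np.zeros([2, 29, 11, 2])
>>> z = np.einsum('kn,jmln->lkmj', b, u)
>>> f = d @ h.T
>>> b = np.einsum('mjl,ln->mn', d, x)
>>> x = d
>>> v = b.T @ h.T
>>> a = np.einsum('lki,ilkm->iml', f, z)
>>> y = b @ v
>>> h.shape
(11, 3)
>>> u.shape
(2, 29, 11, 2)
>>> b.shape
(3, 11)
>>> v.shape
(11, 11)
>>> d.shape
(3, 29, 3)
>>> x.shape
(3, 29, 3)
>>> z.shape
(11, 3, 29, 2)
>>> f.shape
(3, 29, 11)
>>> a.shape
(11, 2, 3)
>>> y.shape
(3, 11)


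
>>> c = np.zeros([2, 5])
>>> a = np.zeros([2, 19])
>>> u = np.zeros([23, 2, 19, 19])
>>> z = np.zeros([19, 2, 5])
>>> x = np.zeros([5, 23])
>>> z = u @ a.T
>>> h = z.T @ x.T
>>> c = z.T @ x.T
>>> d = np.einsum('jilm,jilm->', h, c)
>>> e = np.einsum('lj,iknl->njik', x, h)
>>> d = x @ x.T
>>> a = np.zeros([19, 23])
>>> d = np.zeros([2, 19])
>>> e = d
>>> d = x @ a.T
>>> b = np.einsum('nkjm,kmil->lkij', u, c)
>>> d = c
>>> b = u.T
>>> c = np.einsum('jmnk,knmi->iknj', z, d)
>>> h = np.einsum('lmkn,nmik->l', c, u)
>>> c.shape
(5, 2, 19, 23)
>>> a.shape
(19, 23)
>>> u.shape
(23, 2, 19, 19)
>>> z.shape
(23, 2, 19, 2)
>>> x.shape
(5, 23)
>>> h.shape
(5,)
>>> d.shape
(2, 19, 2, 5)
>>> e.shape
(2, 19)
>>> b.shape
(19, 19, 2, 23)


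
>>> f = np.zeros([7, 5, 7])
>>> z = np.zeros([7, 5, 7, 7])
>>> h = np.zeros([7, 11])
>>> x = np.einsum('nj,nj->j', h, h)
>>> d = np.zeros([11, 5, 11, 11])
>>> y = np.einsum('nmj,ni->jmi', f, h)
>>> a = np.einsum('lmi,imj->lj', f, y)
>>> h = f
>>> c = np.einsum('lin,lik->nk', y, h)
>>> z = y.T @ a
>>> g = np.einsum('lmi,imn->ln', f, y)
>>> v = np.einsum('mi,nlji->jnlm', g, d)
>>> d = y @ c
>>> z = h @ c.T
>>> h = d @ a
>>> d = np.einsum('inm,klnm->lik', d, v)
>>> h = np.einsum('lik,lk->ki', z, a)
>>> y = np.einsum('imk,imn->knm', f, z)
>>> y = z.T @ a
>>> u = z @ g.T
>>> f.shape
(7, 5, 7)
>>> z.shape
(7, 5, 11)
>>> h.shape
(11, 5)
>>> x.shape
(11,)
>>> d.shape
(11, 7, 11)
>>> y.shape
(11, 5, 11)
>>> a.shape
(7, 11)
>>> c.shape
(11, 7)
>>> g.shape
(7, 11)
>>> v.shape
(11, 11, 5, 7)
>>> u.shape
(7, 5, 7)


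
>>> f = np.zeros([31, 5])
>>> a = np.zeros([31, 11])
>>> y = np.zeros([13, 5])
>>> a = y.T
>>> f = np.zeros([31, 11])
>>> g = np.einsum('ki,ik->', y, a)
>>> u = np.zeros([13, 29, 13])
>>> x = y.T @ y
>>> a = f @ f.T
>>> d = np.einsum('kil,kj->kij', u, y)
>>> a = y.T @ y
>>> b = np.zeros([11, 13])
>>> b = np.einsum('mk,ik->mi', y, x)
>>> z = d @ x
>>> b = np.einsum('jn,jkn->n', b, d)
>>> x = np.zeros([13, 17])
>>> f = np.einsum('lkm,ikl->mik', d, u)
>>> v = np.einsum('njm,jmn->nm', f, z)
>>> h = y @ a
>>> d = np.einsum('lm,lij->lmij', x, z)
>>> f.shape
(5, 13, 29)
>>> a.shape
(5, 5)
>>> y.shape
(13, 5)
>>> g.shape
()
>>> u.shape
(13, 29, 13)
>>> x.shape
(13, 17)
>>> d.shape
(13, 17, 29, 5)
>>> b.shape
(5,)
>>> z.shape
(13, 29, 5)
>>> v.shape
(5, 29)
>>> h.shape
(13, 5)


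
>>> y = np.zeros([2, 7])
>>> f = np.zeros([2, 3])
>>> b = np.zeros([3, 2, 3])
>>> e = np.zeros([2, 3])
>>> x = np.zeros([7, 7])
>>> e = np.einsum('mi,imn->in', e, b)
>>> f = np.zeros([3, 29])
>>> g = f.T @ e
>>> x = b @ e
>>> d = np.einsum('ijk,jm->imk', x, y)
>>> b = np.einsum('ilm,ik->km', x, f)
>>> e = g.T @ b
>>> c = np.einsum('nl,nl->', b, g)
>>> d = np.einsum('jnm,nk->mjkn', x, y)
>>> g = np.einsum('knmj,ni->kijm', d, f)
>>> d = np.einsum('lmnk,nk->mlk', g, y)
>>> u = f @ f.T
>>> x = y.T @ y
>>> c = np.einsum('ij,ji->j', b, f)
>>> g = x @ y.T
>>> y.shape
(2, 7)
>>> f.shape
(3, 29)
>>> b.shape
(29, 3)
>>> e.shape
(3, 3)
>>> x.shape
(7, 7)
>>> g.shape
(7, 2)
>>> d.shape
(29, 3, 7)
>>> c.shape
(3,)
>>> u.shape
(3, 3)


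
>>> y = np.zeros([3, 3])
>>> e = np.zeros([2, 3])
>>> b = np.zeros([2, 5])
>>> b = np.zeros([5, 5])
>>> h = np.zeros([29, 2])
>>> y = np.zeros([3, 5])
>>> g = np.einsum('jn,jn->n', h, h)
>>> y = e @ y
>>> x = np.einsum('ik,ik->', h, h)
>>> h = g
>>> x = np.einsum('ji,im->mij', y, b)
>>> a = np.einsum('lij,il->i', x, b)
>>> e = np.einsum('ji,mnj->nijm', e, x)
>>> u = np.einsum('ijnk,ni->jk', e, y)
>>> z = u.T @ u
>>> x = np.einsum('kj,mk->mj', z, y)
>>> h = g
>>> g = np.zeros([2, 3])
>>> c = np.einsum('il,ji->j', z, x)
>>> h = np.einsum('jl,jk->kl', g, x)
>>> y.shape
(2, 5)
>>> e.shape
(5, 3, 2, 5)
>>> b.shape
(5, 5)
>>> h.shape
(5, 3)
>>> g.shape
(2, 3)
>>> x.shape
(2, 5)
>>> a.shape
(5,)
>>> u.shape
(3, 5)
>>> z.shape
(5, 5)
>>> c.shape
(2,)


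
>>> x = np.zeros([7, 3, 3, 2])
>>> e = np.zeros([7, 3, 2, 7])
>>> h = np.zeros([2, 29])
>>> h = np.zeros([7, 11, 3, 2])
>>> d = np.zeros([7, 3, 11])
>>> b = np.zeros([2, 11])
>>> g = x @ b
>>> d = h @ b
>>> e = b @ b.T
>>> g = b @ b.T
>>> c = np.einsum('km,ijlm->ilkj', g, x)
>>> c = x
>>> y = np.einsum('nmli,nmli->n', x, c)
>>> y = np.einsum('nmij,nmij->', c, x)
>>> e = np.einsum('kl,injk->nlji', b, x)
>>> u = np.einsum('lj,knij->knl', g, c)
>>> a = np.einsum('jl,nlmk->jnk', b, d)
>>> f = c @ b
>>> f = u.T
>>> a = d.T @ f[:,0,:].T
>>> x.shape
(7, 3, 3, 2)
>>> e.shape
(3, 11, 3, 7)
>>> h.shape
(7, 11, 3, 2)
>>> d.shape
(7, 11, 3, 11)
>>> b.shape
(2, 11)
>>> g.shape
(2, 2)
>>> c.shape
(7, 3, 3, 2)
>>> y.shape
()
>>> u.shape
(7, 3, 2)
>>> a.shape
(11, 3, 11, 2)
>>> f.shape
(2, 3, 7)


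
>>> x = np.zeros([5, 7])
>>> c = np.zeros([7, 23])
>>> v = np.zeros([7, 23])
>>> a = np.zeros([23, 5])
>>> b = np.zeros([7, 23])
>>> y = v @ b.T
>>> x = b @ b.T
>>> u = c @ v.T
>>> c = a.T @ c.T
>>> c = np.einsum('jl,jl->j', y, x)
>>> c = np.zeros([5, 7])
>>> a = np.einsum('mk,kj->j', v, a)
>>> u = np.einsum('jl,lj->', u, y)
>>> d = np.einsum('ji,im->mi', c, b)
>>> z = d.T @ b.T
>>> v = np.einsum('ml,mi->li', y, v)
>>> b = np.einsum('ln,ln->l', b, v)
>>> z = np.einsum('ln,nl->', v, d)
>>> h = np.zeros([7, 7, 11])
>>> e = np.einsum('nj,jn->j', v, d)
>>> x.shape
(7, 7)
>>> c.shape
(5, 7)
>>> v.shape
(7, 23)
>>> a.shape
(5,)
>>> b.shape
(7,)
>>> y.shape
(7, 7)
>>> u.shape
()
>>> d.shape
(23, 7)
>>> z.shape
()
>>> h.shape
(7, 7, 11)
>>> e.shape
(23,)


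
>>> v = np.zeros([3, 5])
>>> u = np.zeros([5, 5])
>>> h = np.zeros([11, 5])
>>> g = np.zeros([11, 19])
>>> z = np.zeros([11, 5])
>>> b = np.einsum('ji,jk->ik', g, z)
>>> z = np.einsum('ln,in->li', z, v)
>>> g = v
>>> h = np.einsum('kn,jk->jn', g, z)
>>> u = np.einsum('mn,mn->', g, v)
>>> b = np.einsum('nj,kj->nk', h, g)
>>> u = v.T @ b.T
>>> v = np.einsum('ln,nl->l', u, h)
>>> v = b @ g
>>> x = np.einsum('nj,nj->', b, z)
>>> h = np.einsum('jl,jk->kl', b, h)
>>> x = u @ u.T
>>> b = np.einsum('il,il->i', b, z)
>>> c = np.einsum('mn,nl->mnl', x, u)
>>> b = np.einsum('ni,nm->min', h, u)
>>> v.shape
(11, 5)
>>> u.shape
(5, 11)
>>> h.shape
(5, 3)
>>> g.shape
(3, 5)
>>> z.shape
(11, 3)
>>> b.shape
(11, 3, 5)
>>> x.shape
(5, 5)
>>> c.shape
(5, 5, 11)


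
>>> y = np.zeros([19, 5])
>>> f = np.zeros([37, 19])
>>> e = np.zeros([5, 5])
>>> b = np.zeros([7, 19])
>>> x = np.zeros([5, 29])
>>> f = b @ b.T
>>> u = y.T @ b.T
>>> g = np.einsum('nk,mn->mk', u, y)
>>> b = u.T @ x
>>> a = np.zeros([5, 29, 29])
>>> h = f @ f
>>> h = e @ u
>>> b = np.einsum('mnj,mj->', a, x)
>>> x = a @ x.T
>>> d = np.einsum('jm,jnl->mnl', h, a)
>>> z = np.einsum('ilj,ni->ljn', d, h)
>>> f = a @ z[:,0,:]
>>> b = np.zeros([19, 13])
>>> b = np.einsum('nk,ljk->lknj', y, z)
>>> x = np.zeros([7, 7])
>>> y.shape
(19, 5)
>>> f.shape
(5, 29, 5)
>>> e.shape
(5, 5)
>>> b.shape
(29, 5, 19, 29)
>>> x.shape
(7, 7)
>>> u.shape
(5, 7)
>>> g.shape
(19, 7)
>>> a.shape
(5, 29, 29)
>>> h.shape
(5, 7)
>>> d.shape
(7, 29, 29)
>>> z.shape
(29, 29, 5)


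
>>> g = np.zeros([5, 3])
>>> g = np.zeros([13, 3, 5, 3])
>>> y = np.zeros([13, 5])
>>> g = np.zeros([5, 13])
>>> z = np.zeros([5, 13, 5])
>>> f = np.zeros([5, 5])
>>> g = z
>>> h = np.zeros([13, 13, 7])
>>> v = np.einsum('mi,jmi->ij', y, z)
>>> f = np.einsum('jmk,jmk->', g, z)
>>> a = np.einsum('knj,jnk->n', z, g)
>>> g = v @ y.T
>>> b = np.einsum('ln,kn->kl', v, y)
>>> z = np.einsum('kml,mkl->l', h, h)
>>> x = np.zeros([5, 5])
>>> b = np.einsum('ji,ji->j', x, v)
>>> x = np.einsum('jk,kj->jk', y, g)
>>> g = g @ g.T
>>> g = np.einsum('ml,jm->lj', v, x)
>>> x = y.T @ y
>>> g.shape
(5, 13)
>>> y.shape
(13, 5)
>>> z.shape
(7,)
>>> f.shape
()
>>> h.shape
(13, 13, 7)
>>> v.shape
(5, 5)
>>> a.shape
(13,)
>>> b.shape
(5,)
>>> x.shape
(5, 5)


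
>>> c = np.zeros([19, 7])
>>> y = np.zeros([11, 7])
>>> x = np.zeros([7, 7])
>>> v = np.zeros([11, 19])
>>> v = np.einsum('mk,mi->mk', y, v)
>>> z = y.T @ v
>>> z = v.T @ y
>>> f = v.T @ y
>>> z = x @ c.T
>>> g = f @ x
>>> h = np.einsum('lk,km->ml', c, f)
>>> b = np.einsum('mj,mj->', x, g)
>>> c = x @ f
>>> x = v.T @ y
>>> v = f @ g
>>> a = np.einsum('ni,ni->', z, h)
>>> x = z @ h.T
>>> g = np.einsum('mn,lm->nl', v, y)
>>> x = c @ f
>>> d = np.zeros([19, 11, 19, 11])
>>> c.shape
(7, 7)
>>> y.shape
(11, 7)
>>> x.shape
(7, 7)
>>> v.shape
(7, 7)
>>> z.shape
(7, 19)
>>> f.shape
(7, 7)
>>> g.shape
(7, 11)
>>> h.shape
(7, 19)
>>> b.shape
()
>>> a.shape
()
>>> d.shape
(19, 11, 19, 11)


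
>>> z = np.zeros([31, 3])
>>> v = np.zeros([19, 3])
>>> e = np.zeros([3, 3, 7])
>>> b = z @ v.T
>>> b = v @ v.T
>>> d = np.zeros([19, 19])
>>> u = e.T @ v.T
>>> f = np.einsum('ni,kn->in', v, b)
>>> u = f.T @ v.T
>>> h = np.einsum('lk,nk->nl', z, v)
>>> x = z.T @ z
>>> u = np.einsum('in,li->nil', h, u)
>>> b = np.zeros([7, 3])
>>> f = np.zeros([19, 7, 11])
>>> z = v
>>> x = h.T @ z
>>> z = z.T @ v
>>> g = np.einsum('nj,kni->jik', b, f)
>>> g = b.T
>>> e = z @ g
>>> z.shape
(3, 3)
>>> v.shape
(19, 3)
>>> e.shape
(3, 7)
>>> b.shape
(7, 3)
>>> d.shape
(19, 19)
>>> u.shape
(31, 19, 19)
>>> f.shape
(19, 7, 11)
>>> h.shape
(19, 31)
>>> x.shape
(31, 3)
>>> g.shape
(3, 7)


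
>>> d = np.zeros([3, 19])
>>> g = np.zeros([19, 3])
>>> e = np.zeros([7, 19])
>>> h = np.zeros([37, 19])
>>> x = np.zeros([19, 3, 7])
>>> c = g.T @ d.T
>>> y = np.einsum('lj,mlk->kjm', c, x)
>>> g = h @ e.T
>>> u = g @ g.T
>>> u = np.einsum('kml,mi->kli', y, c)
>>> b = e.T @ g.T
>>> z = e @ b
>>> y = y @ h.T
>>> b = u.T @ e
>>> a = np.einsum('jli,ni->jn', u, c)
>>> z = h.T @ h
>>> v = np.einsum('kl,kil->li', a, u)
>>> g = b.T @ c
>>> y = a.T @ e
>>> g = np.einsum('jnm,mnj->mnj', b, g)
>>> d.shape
(3, 19)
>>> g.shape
(19, 19, 3)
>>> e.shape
(7, 19)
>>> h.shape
(37, 19)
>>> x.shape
(19, 3, 7)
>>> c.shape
(3, 3)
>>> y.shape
(3, 19)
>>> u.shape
(7, 19, 3)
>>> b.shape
(3, 19, 19)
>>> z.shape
(19, 19)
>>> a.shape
(7, 3)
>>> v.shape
(3, 19)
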